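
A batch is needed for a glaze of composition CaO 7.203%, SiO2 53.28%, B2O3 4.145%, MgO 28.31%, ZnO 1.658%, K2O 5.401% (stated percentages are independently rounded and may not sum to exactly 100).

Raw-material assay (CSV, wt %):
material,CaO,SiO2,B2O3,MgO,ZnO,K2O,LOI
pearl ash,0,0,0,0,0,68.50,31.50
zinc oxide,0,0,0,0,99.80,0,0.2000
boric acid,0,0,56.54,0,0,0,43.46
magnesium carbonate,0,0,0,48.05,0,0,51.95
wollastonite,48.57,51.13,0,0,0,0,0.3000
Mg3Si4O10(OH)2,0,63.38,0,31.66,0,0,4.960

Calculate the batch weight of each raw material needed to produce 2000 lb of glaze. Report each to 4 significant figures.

Batch per 2000 lb glaze:
  pearl ash: 157.7 lb
  zinc oxide: 33.23 lb
  boric acid: 146.6 lb
  magnesium carbonate: 228.2 lb
  wollastonite: 296.6 lb
  Mg3Si4O10(OH)2: 1442 lb
Total batch = 2304 lb; LOI loss = 304.4 lb; yield = 86.79%

Values along the way are shown, with 4-significant-digit rounding, at each printed step — every computation runs at full precision at every stage — a single rounding yields every reported result. The derived quantities (yield, the six compositions, glass mass, totals, LOI) are re-derived at full precision from the weighed amounts on 2000 lb of glass, precisely as stated by question or answer.
Target oxide masses per 2000 lb glaze:
  CaO: 7.203% × 2000 = 144.1 lb
  SiO2: 53.28% × 2000 = 1066 lb
  B2O3: 4.145% × 2000 = 82.90 lb
  MgO: 28.31% × 2000 = 566.2 lb
  ZnO: 1.658% × 2000 = 33.16 lb
  K2O: 5.401% × 2000 = 108.0 lb
Oxide-by-oxide audit working from each reported weight, at the basis given (sums match the target masses given rounding of the digits):
  CaO: 296.6·0.4857 = 144.1 lb (target 144.1 lb)
  SiO2: 296.6·0.5113 + 1442·0.6338 = 1066 lb (target 1066 lb)
  B2O3: 146.6·0.5654 = 82.89 lb (target 82.90 lb)
  MgO: 228.2·0.4805 + 1442·0.3166 = 566.2 lb (target 566.2 lb)
  ZnO: 33.23·0.9980 = 33.16 lb (target 33.16 lb)
  K2O: 157.7·0.6850 = 108.0 lb (target 108.0 lb)
Glass-mass closure: total batch − LOI = 2000 lb (summing oxide targets gives 2000 lb; stated basis 2000 lb — rounding explains the deltas).
Summing the batch: Σ batch = 2304 lb; LOI removed, Σ of batch·LOI: 304.4 lb; the yield ratio, glass ÷ batch: 86.79%.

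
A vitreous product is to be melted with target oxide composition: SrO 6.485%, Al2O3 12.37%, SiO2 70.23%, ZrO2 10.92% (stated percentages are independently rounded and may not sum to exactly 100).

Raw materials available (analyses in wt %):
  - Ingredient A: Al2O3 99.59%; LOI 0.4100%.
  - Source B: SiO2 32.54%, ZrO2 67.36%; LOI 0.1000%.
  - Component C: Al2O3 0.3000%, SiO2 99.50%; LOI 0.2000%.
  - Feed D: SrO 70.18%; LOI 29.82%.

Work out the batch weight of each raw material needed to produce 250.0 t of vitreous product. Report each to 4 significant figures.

Batch per 250.0 t vitreous product:
  Ingredient A: 30.56 t
  Source B: 40.53 t
  Component C: 163.2 t
  Feed D: 23.10 t
Total batch = 257.4 t; LOI loss = 7.381 t; yield = 97.13%

All internal work runs at exact precision at all times; mid-chain values are printed with 4-significant-digit rounding on the page; each reported figure is rounded only once. All derived quantities, including the totals, glass mass, four oxide percentages, yield, LOI, are carried using the weight values at 250.0 t of glass in full float precision precisely as stated by either problem or answer.
Oxide-by-oxide targets in 250.0 t vitreous product:
  SrO: 6.485% × 250.0 = 16.21 t
  Al2O3: 12.37% × 250.0 = 30.92 t
  SiO2: 70.23% × 250.0 = 175.6 t
  ZrO2: 10.92% × 250.0 = 27.30 t
Balance tally, oxide-wise, applying the batch weights above, under the basis named above (sum by sum, the targets are met once rounding is allowed for):
  SrO: 23.10·0.7018 = 16.21 t (target 16.21 t)
  Al2O3: 30.56·0.9959 + 163.2·0.003000 = 30.92 t (target 30.92 t)
  SiO2: 40.53·0.3254 + 163.2·0.9950 = 175.6 t (target 175.6 t)
  ZrO2: 40.53·0.6736 = 27.30 t (target 27.30 t)
Glass-mass closure: total charge less LOI = 250.0 t (the targets, summed, come to 250.0 t; against the stated basis, 250.0 t — any gap is answer rounding).
Summing the batch: Σ batch = 257.4 t; LOI loss = Σ batch·LOI = 7.381 t; glass ÷ batch gives a yield of 97.13%.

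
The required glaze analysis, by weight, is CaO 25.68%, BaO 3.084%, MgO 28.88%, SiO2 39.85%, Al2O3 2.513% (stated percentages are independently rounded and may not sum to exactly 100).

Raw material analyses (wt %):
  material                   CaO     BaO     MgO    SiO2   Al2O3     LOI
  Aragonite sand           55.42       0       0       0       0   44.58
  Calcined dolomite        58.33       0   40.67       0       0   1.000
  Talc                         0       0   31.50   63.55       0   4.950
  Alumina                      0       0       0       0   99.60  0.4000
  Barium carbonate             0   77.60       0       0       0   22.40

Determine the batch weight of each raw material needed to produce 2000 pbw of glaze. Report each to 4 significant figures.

Batch per 2000 pbw glaze:
  Aragonite sand: 454.3 pbw
  Calcined dolomite: 448.9 pbw
  Talc: 1254 pbw
  Alumina: 50.46 pbw
  Barium carbonate: 79.48 pbw
Total batch = 2287 pbw; LOI loss = 287.1 pbw; yield = 87.45%

Each numeric step keeps full float precision end to end; working values are shown rounded to four significant figures as written — every reported figure is rounded only once — the derived quantities, including totals, yield, glass mass, ignition loss, five oxide percentages, are computed using the weight values on 2000 pbw of glass at exact precision, as given in question or answer.
Target masses of each oxide per 2000 pbw glaze:
  CaO: 25.68% × 2000 = 513.6 pbw
  BaO: 3.084% × 2000 = 61.68 pbw
  MgO: 28.88% × 2000 = 577.6 pbw
  SiO2: 39.85% × 2000 = 797.0 pbw
  Al2O3: 2.513% × 2000 = 50.26 pbw
Balance tally, oxide-wise, using the reported weights, against the basis in use (target by target, the sums agree once rounding is allowed for):
  CaO: 454.3·0.5542 + 448.9·0.5833 = 513.6 pbw (target 513.6 pbw)
  BaO: 79.48·0.7760 = 61.68 pbw (target 61.68 pbw)
  MgO: 448.9·0.4067 + 1254·0.3150 = 577.6 pbw (target 577.6 pbw)
  SiO2: 1254·0.6355 = 796.9 pbw (target 797.0 pbw)
  Al2O3: 50.46·0.9960 = 50.26 pbw (target 50.26 pbw)
Glass-mass sanity pass: batch Σ − ignition loss = 2000 pbw (targets for the oxides total 2000 pbw; versus the stated basis of 2000 pbw — rounding explains the deltas).
Summing the batch: Σ batch = 2287 pbw; ignition loss, Σ(batch × LOI) = 287.1 pbw; as yield: glass ÷ batch → 87.45%.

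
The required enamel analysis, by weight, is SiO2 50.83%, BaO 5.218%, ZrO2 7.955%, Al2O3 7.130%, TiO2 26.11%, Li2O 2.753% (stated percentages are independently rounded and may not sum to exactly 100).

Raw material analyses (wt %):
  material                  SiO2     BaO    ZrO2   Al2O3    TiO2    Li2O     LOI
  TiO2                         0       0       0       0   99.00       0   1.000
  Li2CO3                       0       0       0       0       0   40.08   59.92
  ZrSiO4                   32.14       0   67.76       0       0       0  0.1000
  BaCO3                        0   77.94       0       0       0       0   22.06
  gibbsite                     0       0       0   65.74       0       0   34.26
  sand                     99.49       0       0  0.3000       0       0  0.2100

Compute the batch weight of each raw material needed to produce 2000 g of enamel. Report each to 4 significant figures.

Batch per 2000 g enamel:
  TiO2: 527.5 g
  Li2CO3: 137.4 g
  ZrSiO4: 234.8 g
  BaCO3: 133.9 g
  gibbsite: 212.6 g
  sand: 946.0 g
Total batch = 2192 g; LOI loss = 192.2 g; yield = 91.23%

In-progress results are printed, with 4-significant-figure rounding, in the working — the working math maintains exact precision through the solve; every reported value is rounded a single time; the derived quantities are re-derived in full float precision (totals, the six compositions, LOI, the yield, net glass mass) from the batch weights per 2000 g of glass as they appear in problem or answer.
Target oxide masses per 2000 g enamel:
  SiO2: 50.83% × 2000 = 1017 g
  BaO: 5.218% × 2000 = 104.4 g
  ZrO2: 7.955% × 2000 = 159.1 g
  Al2O3: 7.130% × 2000 = 142.6 g
  TiO2: 26.11% × 2000 = 522.2 g
  Li2O: 2.753% × 2000 = 55.06 g
Oxide-by-oxide audit from the weights as reported, relative to the basis at hand (sums match the target masses once rounding is allowed for):
  SiO2: 234.8·0.3214 + 946.0·0.9949 = 1017 g (target 1017 g)
  BaO: 133.9·0.7794 = 104.4 g (target 104.4 g)
  ZrO2: 234.8·0.6776 = 159.1 g (target 159.1 g)
  Al2O3: 212.6·0.6574 + 946.0·0.003000 = 142.6 g (target 142.6 g)
  TiO2: 527.5·0.9900 = 522.2 g (target 522.2 g)
  Li2O: 137.4·0.4008 = 55.07 g (target 55.06 g)
Glass-mass sanity pass: the batch minus its LOI: 2000 g (the targets, summed, come to 2000 g; stated basis 2000 g — a pure rounding effect).
Adding the batch up: Σ batch = 2192 g; the LOI term Σ batch·LOI equals 192.2 g; yield: glass divided by total = 91.23%.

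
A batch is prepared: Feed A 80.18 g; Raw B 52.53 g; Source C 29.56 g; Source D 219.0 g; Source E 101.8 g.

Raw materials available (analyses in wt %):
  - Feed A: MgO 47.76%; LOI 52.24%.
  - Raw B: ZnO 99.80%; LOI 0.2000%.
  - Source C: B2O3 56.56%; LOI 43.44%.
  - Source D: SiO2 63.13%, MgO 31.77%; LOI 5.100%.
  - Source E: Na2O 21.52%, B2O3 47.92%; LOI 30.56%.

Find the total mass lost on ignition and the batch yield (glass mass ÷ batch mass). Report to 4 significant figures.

In-progress results appear (rounded to 4 significant figures) when written out. All arithmetic carries full precision all the way through — every reported number undergoes a single rounding. All derived quantities, which include the five compositions, the totals, LOI, net glass mass, the yield, are computed at exact precision, exactly as printed in the question or the answer, starting from the weights for 386.0 g of glass.
Per-material ignition loss:
  Feed A: 80.18 × 0.5224 = 41.89 g
  Raw B: 52.53 × 0.002000 = 0.1051 g
  Source C: 29.56 × 0.4344 = 12.84 g
  Source D: 219.0 × 0.05100 = 11.17 g
  Source E: 101.8 × 0.3056 = 31.11 g
Total LOI = 97.11 g
Glass = batch − LOI = 483.1 − 97.11 = 386.0 g

LOI loss = 97.11 g; glass = 386.0 g; yield = 79.90%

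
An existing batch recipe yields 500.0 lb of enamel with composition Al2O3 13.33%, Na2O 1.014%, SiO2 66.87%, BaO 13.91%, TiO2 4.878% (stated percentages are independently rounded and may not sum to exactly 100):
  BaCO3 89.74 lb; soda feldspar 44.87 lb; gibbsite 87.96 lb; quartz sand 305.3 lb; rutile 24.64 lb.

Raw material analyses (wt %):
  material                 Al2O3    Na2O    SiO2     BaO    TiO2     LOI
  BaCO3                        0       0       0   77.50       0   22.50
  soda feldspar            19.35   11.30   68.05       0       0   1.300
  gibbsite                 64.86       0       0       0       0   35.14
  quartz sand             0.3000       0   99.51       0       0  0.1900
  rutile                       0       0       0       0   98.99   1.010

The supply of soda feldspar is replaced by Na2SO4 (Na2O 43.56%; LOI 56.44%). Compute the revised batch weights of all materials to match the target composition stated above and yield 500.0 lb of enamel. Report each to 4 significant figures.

Revised batch per 500.0 lb enamel:
  BaCO3: 89.74 lb
  Na2SO4: 11.64 lb
  gibbsite: 101.2 lb
  quartz sand: 336.0 lb
  rutile: 24.64 lb
Total batch = 563.2 lb; LOI loss = 63.21 lb

The intermediate values appear (rounded to four significant figures) on the page; all internal work holds full float precision at each step; each reported result is rounded a single time; all derived quantities, which include LOI, five oxide percentages, the yield, net glass mass, totals, are recomputed in exact precision, precisely as stated by problem or answer, from the weighed amounts at 500.0 lb of glass.
Per-oxide target masses for 500.0 lb enamel:
  Al2O3: 13.33% × 500.0 = 66.65 lb
  Na2O: 1.014% × 500.0 = 5.070 lb
  SiO2: 66.87% × 500.0 = 334.4 lb
  BaO: 13.91% × 500.0 = 69.55 lb
  TiO2: 4.878% × 500.0 = 24.39 lb
A balance pass over the oxides, applying the batch weights above, against the basis in use (sums match the target masses modulo rounding of the values):
  Al2O3: 101.2·0.6486 + 336.0·0.003000 = 66.65 lb (target 66.65 lb)
  Na2O: 11.64·0.4356 = 5.070 lb (target 5.070 lb)
  SiO2: 336.0·0.9951 = 334.4 lb (target 334.4 lb)
  BaO: 89.74·0.7750 = 69.55 lb (target 69.55 lb)
  TiO2: 24.64·0.9899 = 24.39 lb (target 24.39 lb)
Mass balance on the glass: total charge less LOI = 500.0 lb (the Σ of target masses is 500.0 lb; against the stated basis, 500.0 lb — rounding explains the deltas).
Batch grand total — Σ batch = 563.2 lb; ignition loss, Σ(batch × LOI) = 63.21 lb; as yield: glass ÷ batch → 88.78%.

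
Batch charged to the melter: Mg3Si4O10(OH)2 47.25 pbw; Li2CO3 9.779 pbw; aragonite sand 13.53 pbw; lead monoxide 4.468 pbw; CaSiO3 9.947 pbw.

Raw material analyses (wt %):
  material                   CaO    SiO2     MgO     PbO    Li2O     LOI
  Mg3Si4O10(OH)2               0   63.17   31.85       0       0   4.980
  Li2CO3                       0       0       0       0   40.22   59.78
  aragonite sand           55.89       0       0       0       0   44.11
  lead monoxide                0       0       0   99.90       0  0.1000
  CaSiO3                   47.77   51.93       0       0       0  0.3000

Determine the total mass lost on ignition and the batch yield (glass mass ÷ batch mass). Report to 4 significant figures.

Every computation keeps exact precision from start to finish — values along the way are displayed (rounded to four significant digits) in the printout; every reported value is rounded exactly once; all derived quantities, which include five oxide percentages, yield, totals, ignition loss, glass mass, are recomputed at full precision, as given in the question or the answer, from the weighed amounts at 70.77 pbw of glass.
Loss on ignition, line by line:
  Mg3Si4O10(OH)2: 47.25 × 0.04980 = 2.353 pbw
  Li2CO3: 9.779 × 0.5978 = 5.846 pbw
  aragonite sand: 13.53 × 0.4411 = 5.968 pbw
  lead monoxide: 4.468 × 0.001000 = 0.004468 pbw
  CaSiO3: 9.947 × 0.003000 = 0.02984 pbw
Total LOI = 14.20 pbw
Glass = batch − LOI = 84.97 − 14.20 = 70.77 pbw

LOI loss = 14.20 pbw; glass = 70.77 pbw; yield = 83.29%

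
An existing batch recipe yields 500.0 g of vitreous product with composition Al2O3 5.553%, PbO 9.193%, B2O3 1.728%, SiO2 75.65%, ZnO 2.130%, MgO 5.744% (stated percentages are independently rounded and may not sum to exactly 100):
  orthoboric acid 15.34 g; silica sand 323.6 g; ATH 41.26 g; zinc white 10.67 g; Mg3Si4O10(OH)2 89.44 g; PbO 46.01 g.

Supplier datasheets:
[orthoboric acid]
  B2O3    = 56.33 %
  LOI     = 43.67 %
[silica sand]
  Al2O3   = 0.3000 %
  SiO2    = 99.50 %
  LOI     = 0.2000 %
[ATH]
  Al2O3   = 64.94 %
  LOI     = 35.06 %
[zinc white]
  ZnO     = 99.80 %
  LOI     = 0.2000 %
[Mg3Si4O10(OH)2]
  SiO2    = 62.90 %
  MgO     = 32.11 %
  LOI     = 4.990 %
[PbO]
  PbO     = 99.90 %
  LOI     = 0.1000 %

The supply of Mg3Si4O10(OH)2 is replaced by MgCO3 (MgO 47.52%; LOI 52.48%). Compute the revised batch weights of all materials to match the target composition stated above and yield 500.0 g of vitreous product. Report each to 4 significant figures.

Revised batch per 500.0 g vitreous product:
  orthoboric acid: 15.34 g
  silica sand: 380.2 g
  ATH: 41.00 g
  zinc white: 10.67 g
  MgCO3: 60.44 g
  PbO: 46.01 g
Total batch = 553.7 g; LOI loss = 53.62 g

The intermediate values are displayed rounded to 4 significant digits in the printout. All internal work runs at full precision at every stage — each reported figure is rounded a single time. All derived quantities are rebuilt in full float precision (net glass mass, the yield, LOI, six oxide percentages, the totals) starting from the weights on 500.0 g of glass, exactly as printed in the problem or the answer.
Oxide-by-oxide targets in 500.0 g vitreous product:
  Al2O3: 5.553% × 500.0 = 27.76 g
  PbO: 9.193% × 500.0 = 45.96 g
  B2O3: 1.728% × 500.0 = 8.640 g
  SiO2: 75.65% × 500.0 = 378.2 g
  ZnO: 2.130% × 500.0 = 10.65 g
  MgO: 5.744% × 500.0 = 28.72 g
Balance tally, oxide-wise, with the batch weights as given, under the basis named above (oxide sums agree with the targets within answer rounding):
  Al2O3: 380.2·0.003000 + 41.00·0.6494 = 27.77 g (target 27.76 g)
  PbO: 46.01·0.9990 = 45.96 g (target 45.96 g)
  B2O3: 15.34·0.5633 = 8.641 g (target 8.640 g)
  SiO2: 380.2·0.9950 = 378.3 g (target 378.2 g)
  ZnO: 10.67·0.9980 = 10.65 g (target 10.65 g)
  MgO: 60.44·0.4752 = 28.72 g (target 28.72 g)
Mass balance on the glass: total charge less LOI = 500.0 g (per-oxide target masses sum to 500.0 g; the stated basis being 500.0 g — deltas are rounding alone).
Batch grand total — Σ batch = 553.7 g; loss to ignition Σ batch·LOI = 53.62 g; glass ÷ batch gives a yield of 90.32%.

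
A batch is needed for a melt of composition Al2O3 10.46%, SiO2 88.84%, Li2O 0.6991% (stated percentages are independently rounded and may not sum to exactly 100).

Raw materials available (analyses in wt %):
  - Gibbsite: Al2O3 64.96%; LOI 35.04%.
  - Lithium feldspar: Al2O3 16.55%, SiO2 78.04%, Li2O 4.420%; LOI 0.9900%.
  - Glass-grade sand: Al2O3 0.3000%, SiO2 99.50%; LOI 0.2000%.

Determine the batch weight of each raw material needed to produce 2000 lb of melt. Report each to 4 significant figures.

Batch per 2000 lb melt:
  Gibbsite: 234.3 lb
  Lithium feldspar: 316.3 lb
  Glass-grade sand: 1538 lb
Total batch = 2089 lb; LOI loss = 88.31 lb; yield = 95.77%

Rounding to 4 significant figures governs each intermediate as displayed; every computation runs at full precision in all steps; each reported figure includes exactly one rounding; derived quantities are rebuilt from the weighed amounts at 2000 lb of glass in full precision (three oxide percentages, LOI, totals, glass mass, yield) as set out in question or answer.
Oxide mass targets, per 2000 lb melt:
  Al2O3: 10.46% × 2000 = 209.2 lb
  SiO2: 88.84% × 2000 = 1777 lb
  Li2O: 0.6991% × 2000 = 13.98 lb
A balance pass over the oxides, on the weights just shown, under the basis named above (target by target, the sums agree within answer rounding):
  Al2O3: 234.3·0.6496 + 316.3·0.1655 + 1538·0.003000 = 209.2 lb (target 209.2 lb)
  SiO2: 316.3·0.7804 + 1538·0.9950 = 1777 lb (target 1777 lb)
  Li2O: 316.3·0.04420 = 13.98 lb (target 13.98 lb)
Consistency of the glass mass: net batch after ignition = 2000 lb (oxide target masses add up to 2000 lb; with the basis standing at 2000 lb — differing by rounding only).
Batch total: Σ batch = 2089 lb; the LOI term Σ batch·LOI equals 88.31 lb; yield, glass over the total, = 95.77%.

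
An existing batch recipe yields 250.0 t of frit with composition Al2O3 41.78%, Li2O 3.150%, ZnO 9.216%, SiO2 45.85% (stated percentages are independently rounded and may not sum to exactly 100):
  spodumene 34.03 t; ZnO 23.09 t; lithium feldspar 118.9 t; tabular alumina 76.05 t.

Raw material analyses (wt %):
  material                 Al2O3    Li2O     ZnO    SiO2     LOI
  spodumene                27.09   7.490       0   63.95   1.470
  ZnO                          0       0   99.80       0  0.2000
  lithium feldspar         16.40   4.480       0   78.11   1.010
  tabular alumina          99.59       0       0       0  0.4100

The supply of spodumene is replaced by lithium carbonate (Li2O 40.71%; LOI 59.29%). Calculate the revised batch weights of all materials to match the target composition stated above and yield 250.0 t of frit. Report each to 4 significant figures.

Working values are displayed rounded to four significant figures in the printout. The whole derivation holds full precision throughout. Every reported figure carries a single rounding; all derived quantities (the totals, the four compositions, net glass mass, LOI, yield) are recomputed from the batch weights for 250.0 t of glass at full float precision, exactly as printed in problem or answer.
Oxide mass targets, per 250.0 t frit:
  Al2O3: 41.78% × 250.0 = 104.4 t
  Li2O: 3.150% × 250.0 = 7.875 t
  ZnO: 9.216% × 250.0 = 23.04 t
  SiO2: 45.85% × 250.0 = 114.6 t
Checking each oxide sum on the weights just shown, per the basis as stated (sum by sum, the targets are met modulo rounding of the values):
  Al2O3: 146.7·0.1640 + 80.71·0.9959 = 104.4 t (target 104.4 t)
  Li2O: 3.195·0.4071 + 146.7·0.04480 = 7.873 t (target 7.875 t)
  ZnO: 23.09·0.9980 = 23.04 t (target 23.04 t)
  SiO2: 146.7·0.7811 = 114.6 t (target 114.6 t)
Auditing the glass mass value: batch Σ − ignition loss = 249.9 t (oxide target masses add up to 250.0 t; stated basis 250.0 t — differing by rounding only).
Adding the batch up: Σ batch = 253.7 t; loss to ignition Σ batch·LOI = 3.753 t; yield, glass over the total, = 98.52%.

Revised batch per 250.0 t frit:
  lithium carbonate: 3.195 t
  ZnO: 23.09 t
  lithium feldspar: 146.7 t
  tabular alumina: 80.71 t
Total batch = 253.7 t; LOI loss = 3.753 t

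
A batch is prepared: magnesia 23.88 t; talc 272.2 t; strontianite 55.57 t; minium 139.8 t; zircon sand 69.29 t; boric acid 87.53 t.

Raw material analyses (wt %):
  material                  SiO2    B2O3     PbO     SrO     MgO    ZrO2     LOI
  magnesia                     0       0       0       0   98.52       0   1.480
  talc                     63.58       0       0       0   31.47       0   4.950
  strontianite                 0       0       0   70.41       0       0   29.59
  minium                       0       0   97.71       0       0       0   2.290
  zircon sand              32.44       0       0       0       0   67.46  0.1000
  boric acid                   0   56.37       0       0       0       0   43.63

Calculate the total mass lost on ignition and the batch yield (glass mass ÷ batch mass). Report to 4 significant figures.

All arithmetic holds full float precision throughout — mid-chain values are printed, rounded to 4 significant digits, when written out. Each reported number is rounded just once. Derived quantities (the totals, glass mass, the yield, ignition loss, six oxide percentages) are rebuilt from the batch weights per 576.5 t of glass at full precision, exactly as printed in the problem or the answer.
Ignition loss by material:
  magnesia: 23.88 × 0.01480 = 0.3534 t
  talc: 272.2 × 0.04950 = 13.47 t
  strontianite: 55.57 × 0.2959 = 16.44 t
  minium: 139.8 × 0.02290 = 3.201 t
  zircon sand: 69.29 × 0.001000 = 0.06929 t
  boric acid: 87.53 × 0.4363 = 38.19 t
Total LOI = 71.73 t
Glass = batch − LOI = 648.3 − 71.73 = 576.5 t

LOI loss = 71.73 t; glass = 576.5 t; yield = 88.94%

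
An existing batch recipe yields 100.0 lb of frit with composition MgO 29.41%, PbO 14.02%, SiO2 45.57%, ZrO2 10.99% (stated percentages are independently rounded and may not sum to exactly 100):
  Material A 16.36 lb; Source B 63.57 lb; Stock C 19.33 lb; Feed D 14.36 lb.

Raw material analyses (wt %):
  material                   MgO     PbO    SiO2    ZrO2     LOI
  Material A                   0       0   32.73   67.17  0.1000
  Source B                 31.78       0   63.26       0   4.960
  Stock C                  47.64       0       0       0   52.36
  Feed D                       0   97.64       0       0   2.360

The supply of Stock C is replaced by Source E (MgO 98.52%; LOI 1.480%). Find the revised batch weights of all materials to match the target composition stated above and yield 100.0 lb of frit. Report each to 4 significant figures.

The intermediate values are displayed rounded to four significant figures within the worked lines; all arithmetic keeps full float precision at all times; exactly one rounding lands on every reported figure; the derived quantities (the yield, ignition loss, the four compositions, glass mass, the totals) are computed at exact precision using the weight values for 100.0 lb of glass as set out in either problem or answer.
Oxide mass targets, per 100.0 lb frit:
  MgO: 29.41% × 100.0 = 29.41 lb
  PbO: 14.02% × 100.0 = 14.02 lb
  SiO2: 45.57% × 100.0 = 45.57 lb
  ZrO2: 10.99% × 100.0 = 10.99 lb
Verifying the oxide balance using the reported weights, at the basis given (every target is met by its sum modulo rounding of the values):
  MgO: 63.57·0.3178 + 9.346·0.9852 = 29.41 lb (target 29.41 lb)
  PbO: 14.36·0.9764 = 14.02 lb (target 14.02 lb)
  SiO2: 16.36·0.3273 + 63.57·0.6326 = 45.57 lb (target 45.57 lb)
  ZrO2: 16.36·0.6717 = 10.99 lb (target 10.99 lb)
Mass balance on the glass: the batch minus its LOI: 99.99 lb (targets for the oxides total 99.99 lb; with the basis standing at 100.0 lb — a pure rounding effect).
Total batch = Σ batch = 103.6 lb; LOI loss = Σ batch·LOI = 3.647 lb; yield = glass ÷ total batch = 96.48%.

Revised batch per 100.0 lb frit:
  Material A: 16.36 lb
  Source B: 63.57 lb
  Source E: 9.346 lb
  Feed D: 14.36 lb
Total batch = 103.6 lb; LOI loss = 3.647 lb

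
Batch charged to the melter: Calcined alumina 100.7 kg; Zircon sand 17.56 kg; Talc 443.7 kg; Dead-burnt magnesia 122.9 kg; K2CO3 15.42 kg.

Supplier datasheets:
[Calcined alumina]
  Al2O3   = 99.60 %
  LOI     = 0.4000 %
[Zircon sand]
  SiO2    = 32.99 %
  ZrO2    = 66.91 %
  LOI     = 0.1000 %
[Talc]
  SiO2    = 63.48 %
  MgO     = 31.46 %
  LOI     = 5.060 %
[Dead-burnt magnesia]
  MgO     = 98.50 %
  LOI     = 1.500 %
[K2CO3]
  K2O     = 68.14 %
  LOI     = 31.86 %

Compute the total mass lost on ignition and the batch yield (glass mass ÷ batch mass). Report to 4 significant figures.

LOI loss = 29.63 kg; glass = 670.7 kg; yield = 95.77%

Every computation holds full precision from start to finish; the intermediate values are displayed (rounded to four significant digits) on the page — every reported number is rounded once only; the derived quantities are carried in full precision (totals, LOI, net glass mass, the yield, five oxide percentages) starting from the weights on 670.7 kg of glass, as they appear in either problem or answer.
Per-material ignition loss:
  Calcined alumina: 100.7 × 0.004000 = 0.4028 kg
  Zircon sand: 17.56 × 0.001000 = 0.01756 kg
  Talc: 443.7 × 0.05060 = 22.45 kg
  Dead-burnt magnesia: 122.9 × 0.01500 = 1.843 kg
  K2CO3: 15.42 × 0.3186 = 4.913 kg
Total LOI = 29.63 kg
Glass = batch − LOI = 700.3 − 29.63 = 670.7 kg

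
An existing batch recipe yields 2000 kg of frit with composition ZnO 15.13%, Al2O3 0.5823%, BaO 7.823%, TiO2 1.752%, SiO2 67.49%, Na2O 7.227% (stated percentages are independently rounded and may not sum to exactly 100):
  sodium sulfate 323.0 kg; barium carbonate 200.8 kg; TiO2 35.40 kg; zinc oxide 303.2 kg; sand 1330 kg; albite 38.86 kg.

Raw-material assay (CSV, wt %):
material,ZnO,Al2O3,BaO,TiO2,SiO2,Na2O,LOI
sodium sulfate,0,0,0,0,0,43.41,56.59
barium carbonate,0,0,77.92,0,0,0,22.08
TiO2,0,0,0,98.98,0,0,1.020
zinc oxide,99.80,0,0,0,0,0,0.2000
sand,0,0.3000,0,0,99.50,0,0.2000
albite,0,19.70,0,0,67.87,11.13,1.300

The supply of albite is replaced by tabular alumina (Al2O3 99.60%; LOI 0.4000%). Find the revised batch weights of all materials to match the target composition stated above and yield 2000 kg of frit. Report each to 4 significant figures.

Revised batch per 2000 kg frit:
  sodium sulfate: 333.0 kg
  barium carbonate: 200.8 kg
  TiO2: 35.40 kg
  zinc oxide: 303.2 kg
  sand: 1357 kg
  tabular alumina: 7.607 kg
Total batch = 2237 kg; LOI loss = 236.5 kg

Each numeric step holds exact precision at all times; mid-chain values are displayed (rounded to 4 significant digits) in the printout. Exactly one rounding goes into every reported value. Derived quantities, which include yield, the six compositions, totals, LOI, glass mass, are rebuilt at full float precision, as given in either problem or answer, using the weight values at 2000 kg of glass.
The oxide mass targets at 2000 kg frit:
  ZnO: 15.13% × 2000 = 302.6 kg
  Al2O3: 0.5823% × 2000 = 11.65 kg
  BaO: 7.823% × 2000 = 156.5 kg
  TiO2: 1.752% × 2000 = 35.04 kg
  SiO2: 67.49% × 2000 = 1350 kg
  Na2O: 7.227% × 2000 = 144.5 kg
Oxide-by-oxide audit working from each reported weight, under the basis named above (summed amounts equal target values up to rounding of the answer):
  ZnO: 303.2·0.9980 = 302.6 kg (target 302.6 kg)
  Al2O3: 1357·0.003000 + 7.607·0.9960 = 11.65 kg (target 11.65 kg)
  BaO: 200.8·0.7792 = 156.5 kg (target 156.5 kg)
  TiO2: 35.40·0.9898 = 35.04 kg (target 35.04 kg)
  SiO2: 1357·0.9950 = 1350 kg (target 1350 kg)
  Na2O: 333.0·0.4341 = 144.6 kg (target 144.5 kg)
Mass balance on the glass: Σ batch − LOI loss = 2001 kg (summing oxide targets gives 2000 kg; basis as stated: 2000 kg — deltas are rounding alone).
Batch grand total — Σ batch = 2237 kg; loss to ignition Σ batch·LOI = 236.5 kg; yield = glass ÷ total batch = 89.43%.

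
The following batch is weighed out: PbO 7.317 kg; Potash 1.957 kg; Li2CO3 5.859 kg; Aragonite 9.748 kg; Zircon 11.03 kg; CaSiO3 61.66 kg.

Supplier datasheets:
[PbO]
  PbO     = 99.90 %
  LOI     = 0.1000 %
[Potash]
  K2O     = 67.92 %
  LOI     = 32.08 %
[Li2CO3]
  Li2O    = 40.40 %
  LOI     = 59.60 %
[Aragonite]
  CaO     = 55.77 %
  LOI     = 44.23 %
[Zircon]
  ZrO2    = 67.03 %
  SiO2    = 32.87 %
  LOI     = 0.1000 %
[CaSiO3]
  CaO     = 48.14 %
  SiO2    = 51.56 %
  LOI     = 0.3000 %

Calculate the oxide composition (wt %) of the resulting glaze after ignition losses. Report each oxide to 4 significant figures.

The intermediate values are shown rounded to four significant digits as written; full precision is kept in all steps; each reported number takes exactly one rounding. All derived quantities are rebuilt at full precision (glass mass, yield, the six compositions, totals, ignition loss) using the weight values on 88.94 kg of glass, exactly as printed in question or answer.
Delivered oxide masses:
  ZrO2: 11.03·0.6703 = 7.393 kg
  K2O: 1.957·0.6792 = 1.329 kg
  CaO: 9.748·0.5577 + 61.66·0.4814 = 35.12 kg
  SiO2: 11.03·0.3287 + 61.66·0.5156 = 35.42 kg
  Li2O: 5.859·0.4040 = 2.367 kg
  PbO: 7.317·0.9990 = 7.310 kg
LOI: 7.317·0.001000 + 1.957·0.3208 + 5.859·0.5960 + 9.748·0.4423 + 11.03·0.001000 + 61.66·0.003000 = 8.635 kg
batch − LOI leaves glass = 97.57 − 8.635 = 88.94 kg (the oxide masses sum to this)
wt %: oxide over glass, times 100

Glass mass = 88.94 kg (batch 97.57 − LOI 8.635).
Composition: ZrO2 8.313%, K2O 1.495%, CaO 39.49%, SiO2 39.82%, Li2O 2.661%, PbO 8.219%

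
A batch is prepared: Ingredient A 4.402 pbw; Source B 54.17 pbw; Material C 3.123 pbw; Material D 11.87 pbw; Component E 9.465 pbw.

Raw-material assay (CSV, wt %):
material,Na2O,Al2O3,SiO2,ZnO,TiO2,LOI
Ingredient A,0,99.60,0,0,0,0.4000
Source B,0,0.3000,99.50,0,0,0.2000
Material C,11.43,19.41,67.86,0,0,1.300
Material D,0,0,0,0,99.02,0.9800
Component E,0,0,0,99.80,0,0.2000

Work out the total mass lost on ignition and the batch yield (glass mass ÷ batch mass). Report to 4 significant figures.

The whole derivation maintains exact precision at all times — working values are printed rounded to four significant digits between the steps; each reported result is rounded only once — all derived quantities are recomputed starting from the weights at 82.73 pbw of glass in full precision (glass mass, the totals, LOI, the five compositions, yield), exactly as shown in problem or answer.
LOI of each material in turn:
  Ingredient A: 4.402 × 0.004000 = 0.01761 pbw
  Source B: 54.17 × 0.002000 = 0.1083 pbw
  Material C: 3.123 × 0.01300 = 0.04060 pbw
  Material D: 11.87 × 0.009800 = 0.1163 pbw
  Component E: 9.465 × 0.002000 = 0.01893 pbw
Total LOI = 0.3018 pbw
Glass = batch − LOI = 83.03 − 0.3018 = 82.73 pbw

LOI loss = 0.3018 pbw; glass = 82.73 pbw; yield = 99.64%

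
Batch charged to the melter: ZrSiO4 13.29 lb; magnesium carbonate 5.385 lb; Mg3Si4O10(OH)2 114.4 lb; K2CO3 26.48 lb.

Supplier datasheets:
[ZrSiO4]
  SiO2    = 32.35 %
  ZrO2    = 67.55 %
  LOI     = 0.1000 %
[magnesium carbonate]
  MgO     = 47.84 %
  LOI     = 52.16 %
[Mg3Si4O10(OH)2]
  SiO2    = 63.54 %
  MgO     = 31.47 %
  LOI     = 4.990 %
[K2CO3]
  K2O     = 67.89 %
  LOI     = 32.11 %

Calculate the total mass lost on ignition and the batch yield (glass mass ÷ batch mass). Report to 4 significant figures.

Working values are printed with 4-significant-figure rounding alongside each step; every computation maintains full precision at all times — each reported figure is rounded just once; the derived quantities (totals, net glass mass, yield, ignition loss, the four compositions) are recomputed in exact precision from the batch weights for 142.5 lb of glass, as they appear in either problem or answer.
LOI of each material in turn:
  ZrSiO4: 13.29 × 0.001000 = 0.01329 lb
  magnesium carbonate: 5.385 × 0.5216 = 2.809 lb
  Mg3Si4O10(OH)2: 114.4 × 0.04990 = 5.709 lb
  K2CO3: 26.48 × 0.3211 = 8.503 lb
Total LOI = 17.03 lb
Glass = batch − LOI = 159.6 − 17.03 = 142.5 lb

LOI loss = 17.03 lb; glass = 142.5 lb; yield = 89.32%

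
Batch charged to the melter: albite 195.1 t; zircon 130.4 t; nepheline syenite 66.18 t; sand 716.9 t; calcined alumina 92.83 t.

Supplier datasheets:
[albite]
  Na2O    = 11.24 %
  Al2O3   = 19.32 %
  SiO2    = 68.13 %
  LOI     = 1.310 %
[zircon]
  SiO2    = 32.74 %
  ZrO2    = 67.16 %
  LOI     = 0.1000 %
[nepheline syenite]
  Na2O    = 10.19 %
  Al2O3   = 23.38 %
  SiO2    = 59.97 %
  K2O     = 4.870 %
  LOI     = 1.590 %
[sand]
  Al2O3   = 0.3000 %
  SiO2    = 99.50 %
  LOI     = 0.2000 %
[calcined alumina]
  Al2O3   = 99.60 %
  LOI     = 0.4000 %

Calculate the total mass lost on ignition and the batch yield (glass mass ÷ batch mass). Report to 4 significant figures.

LOI loss = 5.544 t; glass = 1196 t; yield = 99.54%

Mid-chain values appear (rounded to 4 significant digits) alongside each step; every computation maintains exact precision from first step to last — every reported result takes a single rounding; derived quantities are re-derived from the batch weights at 1196 t of glass in full precision (the yield, totals, glass mass, ignition loss, five oxide percentages), exactly as printed in the problem or answer text.
Material-by-material LOI:
  albite: 195.1 × 0.01310 = 2.556 t
  zircon: 130.4 × 0.001000 = 0.1304 t
  nepheline syenite: 66.18 × 0.01590 = 1.052 t
  sand: 716.9 × 0.002000 = 1.434 t
  calcined alumina: 92.83 × 0.004000 = 0.3713 t
Total LOI = 5.544 t
Glass = batch − LOI = 1201 − 5.544 = 1196 t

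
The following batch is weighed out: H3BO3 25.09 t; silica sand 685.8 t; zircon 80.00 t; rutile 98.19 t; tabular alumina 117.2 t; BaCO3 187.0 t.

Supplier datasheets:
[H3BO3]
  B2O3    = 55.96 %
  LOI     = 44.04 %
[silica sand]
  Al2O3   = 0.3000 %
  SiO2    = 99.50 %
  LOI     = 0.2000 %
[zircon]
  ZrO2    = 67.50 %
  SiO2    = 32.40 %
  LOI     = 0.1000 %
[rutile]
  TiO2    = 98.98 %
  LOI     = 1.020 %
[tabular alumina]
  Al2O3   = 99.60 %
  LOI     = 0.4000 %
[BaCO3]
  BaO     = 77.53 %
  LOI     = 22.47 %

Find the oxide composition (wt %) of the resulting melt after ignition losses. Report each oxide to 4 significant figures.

Glass mass = 1137 t (batch 1193 − LOI 55.99).
Composition: Al2O3 10.44%, B2O3 1.235%, BaO 12.75%, ZrO2 4.748%, SiO2 62.28%, TiO2 8.546%

Each numeric step maintains full precision at all times; working values are displayed (rounded to four significant digits) when written out — each reported number undergoes a single rounding; derived quantities, including the six compositions, totals, ignition loss, the yield, net glass mass, are re-derived starting from the weights at 1137 t of glass at exact precision as they appear in either problem or answer.
What the batch supplies per oxide:
  Al2O3: 685.8·0.003000 + 117.2·0.9960 = 118.8 t
  B2O3: 25.09·0.5596 = 14.04 t
  BaO: 187.0·0.7753 = 145.0 t
  ZrO2: 80.00·0.6750 = 54.00 t
  SiO2: 685.8·0.9950 + 80.00·0.3240 = 708.3 t
  TiO2: 98.19·0.9898 = 97.19 t
LOI: 25.09·0.4404 + 685.8·0.002000 + 80.00·0.001000 + 98.19·0.01020 + 117.2·0.004000 + 187.0·0.2247 = 55.99 t
Net of LOI, the glass mass = 1193 − 55.99 = 1137 t (= the summed oxide contributions)
oxide / glass × 100 gives the wt %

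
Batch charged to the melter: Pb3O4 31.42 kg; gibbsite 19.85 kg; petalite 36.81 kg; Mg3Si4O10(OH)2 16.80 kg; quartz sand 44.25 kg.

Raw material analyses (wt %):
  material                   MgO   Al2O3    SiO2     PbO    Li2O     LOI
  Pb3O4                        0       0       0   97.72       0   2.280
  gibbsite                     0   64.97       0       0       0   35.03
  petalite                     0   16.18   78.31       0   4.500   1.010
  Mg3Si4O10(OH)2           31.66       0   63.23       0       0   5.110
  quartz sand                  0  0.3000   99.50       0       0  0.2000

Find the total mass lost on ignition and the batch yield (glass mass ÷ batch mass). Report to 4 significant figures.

LOI loss = 8.989 kg; glass = 140.1 kg; yield = 93.97%

Working values are displayed rounded to 4 significant figures at each printed step — each numeric step maintains full float precision all the way through; a single rounding completes each reported result; the derived quantities (ignition loss, glass mass, yield, the five compositions, the totals) are carried in full float precision from the batch weights for 140.1 kg of glass, exactly as printed in problem or answer.
Per-material ignition loss:
  Pb3O4: 31.42 × 0.02280 = 0.7164 kg
  gibbsite: 19.85 × 0.3503 = 6.953 kg
  petalite: 36.81 × 0.01010 = 0.3718 kg
  Mg3Si4O10(OH)2: 16.80 × 0.05110 = 0.8585 kg
  quartz sand: 44.25 × 0.002000 = 0.08850 kg
Total LOI = 8.989 kg
Glass = batch − LOI = 149.1 − 8.989 = 140.1 kg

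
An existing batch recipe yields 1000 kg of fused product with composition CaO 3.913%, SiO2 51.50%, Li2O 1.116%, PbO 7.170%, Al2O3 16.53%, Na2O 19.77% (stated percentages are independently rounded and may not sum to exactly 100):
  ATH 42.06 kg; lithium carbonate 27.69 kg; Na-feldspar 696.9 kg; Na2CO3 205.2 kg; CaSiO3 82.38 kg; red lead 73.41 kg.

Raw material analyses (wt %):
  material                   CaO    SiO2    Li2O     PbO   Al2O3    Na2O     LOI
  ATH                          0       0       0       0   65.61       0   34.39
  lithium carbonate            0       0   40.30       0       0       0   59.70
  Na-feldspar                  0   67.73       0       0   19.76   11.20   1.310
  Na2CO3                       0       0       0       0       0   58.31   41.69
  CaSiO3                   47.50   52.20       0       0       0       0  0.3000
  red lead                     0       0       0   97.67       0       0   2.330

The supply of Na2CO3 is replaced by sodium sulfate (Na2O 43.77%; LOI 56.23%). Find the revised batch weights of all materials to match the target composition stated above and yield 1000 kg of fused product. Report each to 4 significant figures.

Revised batch per 1000 kg fused product:
  ATH: 42.06 kg
  lithium carbonate: 27.69 kg
  Na-feldspar: 696.9 kg
  sodium sulfate: 273.4 kg
  CaSiO3: 82.38 kg
  red lead: 73.41 kg
Total batch = 1196 kg; LOI loss = 195.8 kg

The whole derivation maintains exact precision at every stage; the intermediate values are displayed (rounded to 4 significant digits) across the worked steps; each reported figure is rounded once only; derived quantities (net glass mass, ignition loss, totals, yield, six oxide percentages) are rebuilt at exact precision from the weighed amounts at 1000 kg of glass, as written in the question or the answer.
Oxide-by-oxide targets in 1000 kg fused product:
  CaO: 3.913% × 1000 = 39.13 kg
  SiO2: 51.50% × 1000 = 515.0 kg
  Li2O: 1.116% × 1000 = 11.16 kg
  PbO: 7.170% × 1000 = 71.70 kg
  Al2O3: 16.53% × 1000 = 165.3 kg
  Na2O: 19.77% × 1000 = 197.7 kg
Oxide-by-oxide audit applying the batch weights above, per the basis as stated (delivered sums recover each target up to rounding of the answer):
  CaO: 82.38·0.4750 = 39.13 kg (target 39.13 kg)
  SiO2: 696.9·0.6773 + 82.38·0.5220 = 515.0 kg (target 515.0 kg)
  Li2O: 27.69·0.4030 = 11.16 kg (target 11.16 kg)
  PbO: 73.41·0.9767 = 71.70 kg (target 71.70 kg)
  Al2O3: 42.06·0.6561 + 696.9·0.1976 = 165.3 kg (target 165.3 kg)
  Na2O: 696.9·0.1120 + 273.4·0.4377 = 197.7 kg (target 197.7 kg)
Mass balance on the glass: Σ batch − LOI loss = 1000 kg (oxide target masses add up to 1000 kg; with the basis standing at 1000 kg — rounding explains the deltas).
Adding the batch up: Σ batch = 1196 kg; Σ batch·LOI gives LOI loss = 195.8 kg; yield: glass divided by total = 83.63%.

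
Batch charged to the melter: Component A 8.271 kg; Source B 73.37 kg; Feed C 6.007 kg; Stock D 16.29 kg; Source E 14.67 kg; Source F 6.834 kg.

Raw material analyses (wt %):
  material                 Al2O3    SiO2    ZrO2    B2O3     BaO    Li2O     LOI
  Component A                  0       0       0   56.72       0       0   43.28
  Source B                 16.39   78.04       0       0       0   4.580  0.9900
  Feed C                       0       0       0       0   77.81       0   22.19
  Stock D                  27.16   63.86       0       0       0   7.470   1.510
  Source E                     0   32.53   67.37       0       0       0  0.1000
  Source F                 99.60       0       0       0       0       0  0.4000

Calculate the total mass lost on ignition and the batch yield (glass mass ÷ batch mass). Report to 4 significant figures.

LOI loss = 5.927 kg; glass = 119.5 kg; yield = 95.28%

Values along the way are printed, with 4-significant-figure rounding, as written; each numeric step holds exact precision all the way through; every reported figure is rounded just once. All derived quantities (the six compositions, the yield, net glass mass, the totals, ignition loss) are rebuilt from the batch weights at 119.5 kg of glass at exact precision exactly as shown in the problem or the answer.
Per-material ignition loss:
  Component A: 8.271 × 0.4328 = 3.580 kg
  Source B: 73.37 × 0.009900 = 0.7264 kg
  Feed C: 6.007 × 0.2219 = 1.333 kg
  Stock D: 16.29 × 0.01510 = 0.2460 kg
  Source E: 14.67 × 0.001000 = 0.01467 kg
  Source F: 6.834 × 0.004000 = 0.02734 kg
Total LOI = 5.927 kg
Glass = batch − LOI = 125.4 − 5.927 = 119.5 kg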